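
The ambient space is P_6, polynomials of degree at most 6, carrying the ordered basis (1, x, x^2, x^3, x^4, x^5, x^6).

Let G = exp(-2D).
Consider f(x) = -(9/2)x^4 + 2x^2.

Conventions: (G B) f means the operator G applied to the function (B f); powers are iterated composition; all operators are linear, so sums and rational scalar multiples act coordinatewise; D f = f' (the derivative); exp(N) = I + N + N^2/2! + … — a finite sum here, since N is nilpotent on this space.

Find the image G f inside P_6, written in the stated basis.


order-1 term: 36x^3 - 8x
order-2 term: -108x^2 + 8
order-3 term: 144x
order-4 term: -72
the series for exp(-2D) f terminates at order 4
exp(-2D) f = -(9/2)x^4 + 36x^3 - 106x^2 + 136x - 64

the image equals g(x) = -(9/2)x^4 + 36x^3 - 106x^2 + 136x - 64


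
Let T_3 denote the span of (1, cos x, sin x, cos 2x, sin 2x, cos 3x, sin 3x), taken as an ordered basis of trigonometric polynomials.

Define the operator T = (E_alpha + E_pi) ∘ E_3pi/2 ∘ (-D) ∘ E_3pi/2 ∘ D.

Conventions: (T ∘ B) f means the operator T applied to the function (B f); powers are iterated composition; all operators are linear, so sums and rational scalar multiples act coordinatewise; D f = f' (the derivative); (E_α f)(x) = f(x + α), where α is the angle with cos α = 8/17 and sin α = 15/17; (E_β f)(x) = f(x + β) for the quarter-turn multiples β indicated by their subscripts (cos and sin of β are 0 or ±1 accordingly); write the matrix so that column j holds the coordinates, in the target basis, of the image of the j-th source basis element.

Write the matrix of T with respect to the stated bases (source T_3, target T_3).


the matrix is [[0, 0, 0, 0, 0, 0, 0]; [0, 9/17, -15/17, 0, 0, 0, 0]; [0, 15/17, 9/17, 0, 0, 0, 0]; [0, 0, 0, 512/289, 960/289, 0, 0]; [0, 0, 0, -960/289, 512/289, 0, 0]; [0, 0, 0, 0, 0, 88209/4913, 4455/4913]; [0, 0, 0, 0, 0, -4455/4913, 88209/4913]] (rows listed top to bottom)

image of 1: 0
image of cos x: (9/17)cos x + (15/17)sin x
image of sin x: -(15/17)cos x + (9/17)sin x
image of cos 2x: (512/289)cos 2x - (960/289)sin 2x
image of sin 2x: (960/289)cos 2x + (512/289)sin 2x
image of cos 3x: (88209/4913)cos 3x - (4455/4913)sin 3x
image of sin 3x: (4455/4913)cos 3x + (88209/4913)sin 3x
each image's coordinates form column j of the matrix


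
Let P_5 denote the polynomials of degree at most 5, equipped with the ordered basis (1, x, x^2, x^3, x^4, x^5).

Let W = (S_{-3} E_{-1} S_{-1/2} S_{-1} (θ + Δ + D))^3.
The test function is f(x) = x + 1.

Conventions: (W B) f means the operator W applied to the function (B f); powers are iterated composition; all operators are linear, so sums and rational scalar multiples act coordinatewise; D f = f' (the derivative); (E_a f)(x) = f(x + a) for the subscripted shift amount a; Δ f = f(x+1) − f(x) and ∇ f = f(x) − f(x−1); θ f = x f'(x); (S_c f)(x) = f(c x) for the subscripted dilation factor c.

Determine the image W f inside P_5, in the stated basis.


θ f = x
Δ f = 1
D f = 1
(θ + Δ + D) f = x + 2
S_{-1} (θ + Δ + D) f = -x + 2
S_{-1/2} S_{-1} (θ + Δ + D) f = (1/2)x + 2
E_{-1} (S_{-1/2} S_{-1}) (θ + Δ + D) f = (1/2)x + 3/2
S_{-3} E_{-1} (S_{-1/2} S_{-1}) (θ + Δ + D) f = -(3/2)x + 3/2
θ (S_{-3} E_{-1} S_{-1/2} S_{-1} (θ + Δ + D)) f = -(3/2)x
Δ (S_{-3} E_{-1} S_{-1/2} S_{-1} (θ + Δ + D)) f = -3/2
D (S_{-3} E_{-1} S_{-1/2} S_{-1} (θ + Δ + D)) f = -3/2
(θ + Δ + D) (S_{-3} E_{-1} S_{-1/2} S_{-1} (θ + Δ + D)) f = -(3/2)x - 3
S_{-1} (θ + Δ + D) (S_{-3} E_{-1} S_{-1/2} S_{-1} (θ + Δ + D)) f = (3/2)x - 3
S_{-1/2} S_{-1} (θ + Δ + D) (S_{-3} E_{-1} S_{-1/2} S_{-1} (θ + Δ + D)) f = -(3/4)x - 3
E_{-1} (S_{-1/2} S_{-1}) (θ + Δ + D) (S_{-3} E_{-1} S_{-1/2} S_{-1} (θ + Δ + D)) f = -(3/4)x - 9/4
S_{-3} E_{-1} (S_{-1/2} S_{-1}) (θ + Δ + D) (S_{-3} E_{-1} S_{-1/2} S_{-1} (θ + Δ + D)) f = (9/4)x - 9/4
θ (S_{-3} E_{-1} S_{-1/2} S_{-1} (θ + Δ + D)) (S_{-3} E_{-1} S_{-1/2} S_{-1} (θ + Δ + D)) f = (9/4)x
Δ (S_{-3} E_{-1} S_{-1/2} S_{-1} (θ + Δ + D)) (S_{-3} E_{-1} S_{-1/2} S_{-1} (θ + Δ + D)) f = 9/4
D (S_{-3} E_{-1} S_{-1/2} S_{-1} (θ + Δ + D)) (S_{-3} E_{-1} S_{-1/2} S_{-1} (θ + Δ + D)) f = 9/4
(θ + Δ + D) (S_{-3} E_{-1} S_{-1/2} S_{-1} (θ + Δ + D)) (S_{-3} E_{-1} S_{-1/2} S_{-1} (θ + Δ + D)) f = (9/4)x + 9/2
S_{-1} (θ + Δ + D) (S_{-3} E_{-1} S_{-1/2} S_{-1} (θ + Δ + D)) (S_{-3} E_{-1} S_{-1/2} S_{-1} (θ + Δ + D)) f = -(9/4)x + 9/2
S_{-1/2} S_{-1} (θ + Δ + D) (S_{-3} E_{-1} S_{-1/2} S_{-1} (θ + Δ + D)) (S_{-3} E_{-1} S_{-1/2} S_{-1} (θ + Δ + D)) f = (9/8)x + 9/2
E_{-1} (S_{-1/2} S_{-1}) (θ + Δ + D) (S_{-3} E_{-1} S_{-1/2} S_{-1} (θ + Δ + D)) (S_{-3} E_{-1} S_{-1/2} S_{-1} (θ + Δ + D)) f = (9/8)x + 27/8
S_{-3} E_{-1} (S_{-1/2} S_{-1}) (θ + Δ + D) (S_{-3} E_{-1} S_{-1/2} S_{-1} (θ + Δ + D)) (S_{-3} E_{-1} S_{-1/2} S_{-1} (θ + Δ + D)) f = -(27/8)x + 27/8

the image equals g(x) = -(27/8)x + 27/8


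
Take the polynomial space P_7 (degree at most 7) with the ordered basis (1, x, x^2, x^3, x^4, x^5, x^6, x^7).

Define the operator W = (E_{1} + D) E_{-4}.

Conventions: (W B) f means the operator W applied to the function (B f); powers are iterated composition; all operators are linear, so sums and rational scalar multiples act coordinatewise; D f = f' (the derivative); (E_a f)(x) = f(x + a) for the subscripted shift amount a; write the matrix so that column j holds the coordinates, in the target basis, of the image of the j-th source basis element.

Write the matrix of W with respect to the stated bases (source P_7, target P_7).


image of 1: 1
image of x: x - 2
image of x^2: x^2 - 4x + 1
image of x^3: x^3 - 6x^2 + 3x + 21
image of x^4: x^4 - 8x^3 + 6x^2 + 84x - 175
image of x^5: x^5 - 10x^4 + 10x^3 + 210x^2 - 875x + 1037
image of x^6: x^6 - 12x^5 + 15x^4 + 420x^3 - 2625x^2 + 6222x - 5415
image of x^7: x^7 - 14x^6 + 21x^5 + 735x^4 - 6125x^3 + 21777x^2 - 37905x + 26485
each image's coordinates form column j of the matrix

the matrix is [[1, -2, 1, 21, -175, 1037, -5415, 26485]; [0, 1, -4, 3, 84, -875, 6222, -37905]; [0, 0, 1, -6, 6, 210, -2625, 21777]; [0, 0, 0, 1, -8, 10, 420, -6125]; [0, 0, 0, 0, 1, -10, 15, 735]; [0, 0, 0, 0, 0, 1, -12, 21]; [0, 0, 0, 0, 0, 0, 1, -14]; [0, 0, 0, 0, 0, 0, 0, 1]] (rows listed top to bottom)


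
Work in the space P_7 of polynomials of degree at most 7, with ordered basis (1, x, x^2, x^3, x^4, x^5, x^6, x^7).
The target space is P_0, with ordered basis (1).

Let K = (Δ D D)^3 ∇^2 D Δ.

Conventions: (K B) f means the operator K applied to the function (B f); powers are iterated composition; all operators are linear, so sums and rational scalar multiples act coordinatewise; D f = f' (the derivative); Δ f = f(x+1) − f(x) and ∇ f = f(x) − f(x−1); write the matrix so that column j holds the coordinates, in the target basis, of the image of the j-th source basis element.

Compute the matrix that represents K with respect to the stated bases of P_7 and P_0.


the matrix is [[0, 0, 0, 0, 0, 0, 0, 0]] (rows listed top to bottom)

image of 1: 0
image of x: 0
image of x^2: 0
image of x^3: 0
image of x^4: 0
image of x^5: 0
image of x^6: 0
image of x^7: 0
each image's coordinates form column j of the matrix


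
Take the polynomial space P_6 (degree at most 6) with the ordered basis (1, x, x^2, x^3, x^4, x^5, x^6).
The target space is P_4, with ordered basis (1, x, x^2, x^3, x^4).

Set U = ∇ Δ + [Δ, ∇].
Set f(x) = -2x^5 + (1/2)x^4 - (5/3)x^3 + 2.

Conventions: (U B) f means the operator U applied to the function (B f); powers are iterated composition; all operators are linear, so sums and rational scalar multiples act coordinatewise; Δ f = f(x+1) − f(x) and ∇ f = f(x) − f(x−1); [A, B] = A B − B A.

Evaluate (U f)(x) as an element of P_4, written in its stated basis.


the image equals g(x) = -40x^3 + 6x^2 - 30x + 1

Δ f = -10x^4 - 18x^3 - 22x^2 - 13x - 19/6
∇ Δ f = -40x^3 + 6x^2 - 30x + 1
∇ f = -10x^4 + 22x^3 - 28x^2 + 17x - 25/6
Δ ∇ f = -40x^3 + 6x^2 - 30x + 1
Δ f = -10x^4 - 18x^3 - 22x^2 - 13x - 19/6
∇ Δ f = -40x^3 + 6x^2 - 30x + 1
[Δ, ∇] f = 0
(∇ Δ + [Δ, ∇]) f = -40x^3 + 6x^2 - 30x + 1


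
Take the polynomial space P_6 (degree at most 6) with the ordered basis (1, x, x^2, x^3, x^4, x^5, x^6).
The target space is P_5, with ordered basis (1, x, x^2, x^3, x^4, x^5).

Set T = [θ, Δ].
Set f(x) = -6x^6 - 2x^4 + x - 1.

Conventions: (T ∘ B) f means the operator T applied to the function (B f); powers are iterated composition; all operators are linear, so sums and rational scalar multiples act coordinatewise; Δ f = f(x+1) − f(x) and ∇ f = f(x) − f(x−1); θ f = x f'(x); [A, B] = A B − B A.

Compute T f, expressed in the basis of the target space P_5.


Δ f = -36x^5 - 90x^4 - 128x^3 - 102x^2 - 44x - 7
θ Δ f = -180x^5 - 360x^4 - 384x^3 - 204x^2 - 44x
θ f = -36x^6 - 8x^4 + x
Δ θ f = -216x^5 - 540x^4 - 752x^3 - 588x^2 - 248x - 43
[θ, Δ] f = 36x^5 + 180x^4 + 368x^3 + 384x^2 + 204x + 43

the image equals g(x) = 36x^5 + 180x^4 + 368x^3 + 384x^2 + 204x + 43


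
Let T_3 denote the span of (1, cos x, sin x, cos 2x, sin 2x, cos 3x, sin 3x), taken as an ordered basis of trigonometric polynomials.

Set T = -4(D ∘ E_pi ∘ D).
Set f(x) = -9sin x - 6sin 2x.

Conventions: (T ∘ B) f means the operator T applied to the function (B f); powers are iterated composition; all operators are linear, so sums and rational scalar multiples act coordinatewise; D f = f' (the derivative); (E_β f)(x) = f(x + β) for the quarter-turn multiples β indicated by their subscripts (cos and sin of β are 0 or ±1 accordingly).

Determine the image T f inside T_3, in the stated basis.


g(x) = 36sin x - 96sin 2x

D f = -9cos x - 12cos 2x
E_pi D f = 9cos x - 12cos 2x
D E_pi D f = -9sin x + 24sin 2x
(-4(D ∘ E_pi ∘ D)) f = 36sin x - 96sin 2x


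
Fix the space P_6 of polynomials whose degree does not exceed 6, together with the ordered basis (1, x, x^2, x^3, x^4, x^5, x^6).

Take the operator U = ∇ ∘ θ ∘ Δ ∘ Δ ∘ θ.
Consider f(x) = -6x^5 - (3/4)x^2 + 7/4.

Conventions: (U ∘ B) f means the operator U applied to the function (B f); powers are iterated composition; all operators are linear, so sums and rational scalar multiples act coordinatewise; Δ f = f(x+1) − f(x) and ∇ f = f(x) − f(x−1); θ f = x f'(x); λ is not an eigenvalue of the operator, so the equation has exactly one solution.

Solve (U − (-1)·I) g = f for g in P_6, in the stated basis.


write g with unknown coordinates in the stated basis and equate coefficients in (U − (-1)·I) g = f
solving from the highest basis element down gives g = -6x^5 + (21597/4)x^2 + 1800x + 1207/4
check: U g = -5400x^2 - 1800x - 300
so U g − (-1)·g = -6x^5 - (3/4)x^2 + 7/4 = f ✓

the image equals g(x) = -6x^5 + (21597/4)x^2 + 1800x + 1207/4


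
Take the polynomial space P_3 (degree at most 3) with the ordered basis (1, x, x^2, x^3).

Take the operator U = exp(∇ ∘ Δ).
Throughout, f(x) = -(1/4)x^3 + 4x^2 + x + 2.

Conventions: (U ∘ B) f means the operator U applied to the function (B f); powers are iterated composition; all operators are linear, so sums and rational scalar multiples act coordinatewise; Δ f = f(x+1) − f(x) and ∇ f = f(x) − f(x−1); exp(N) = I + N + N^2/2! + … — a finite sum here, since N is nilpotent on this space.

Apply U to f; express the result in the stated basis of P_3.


g(x) = -(1/4)x^3 + 4x^2 - (1/2)x + 10

order-1 term: -(3/2)x + 8
the series for exp(∇ ∘ Δ) f terminates at order 1
exp(∇ ∘ Δ) f = -(1/4)x^3 + 4x^2 - (1/2)x + 10


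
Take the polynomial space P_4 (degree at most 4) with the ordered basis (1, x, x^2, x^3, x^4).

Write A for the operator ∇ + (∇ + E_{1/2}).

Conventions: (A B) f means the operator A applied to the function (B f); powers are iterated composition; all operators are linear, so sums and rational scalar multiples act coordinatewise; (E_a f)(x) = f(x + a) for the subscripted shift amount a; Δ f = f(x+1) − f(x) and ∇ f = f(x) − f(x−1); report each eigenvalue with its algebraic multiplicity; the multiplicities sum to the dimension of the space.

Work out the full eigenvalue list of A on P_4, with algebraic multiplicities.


λ = 1 (multiplicity 5)

image of 1: 1
image of x: x + 5/2
image of x^2: x^2 + 5x - 7/4
image of x^3: x^3 + (15/2)x^2 - (21/4)x + 17/8
image of x^4: x^4 + 10x^3 - (21/2)x^2 + (17/2)x - 31/16
the matrix is upper triangular; its diagonal is (1, 1, 1, 1, 1)
for a triangular matrix the eigenvalues are the diagonal entries, with algebraic multiplicity their repetition count


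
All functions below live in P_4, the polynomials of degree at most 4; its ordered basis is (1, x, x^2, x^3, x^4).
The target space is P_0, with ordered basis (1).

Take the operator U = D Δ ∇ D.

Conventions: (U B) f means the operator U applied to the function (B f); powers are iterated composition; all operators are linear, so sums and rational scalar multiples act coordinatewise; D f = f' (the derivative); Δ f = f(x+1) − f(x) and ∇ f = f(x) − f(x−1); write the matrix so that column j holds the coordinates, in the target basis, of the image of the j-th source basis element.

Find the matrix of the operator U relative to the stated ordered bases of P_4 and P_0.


the matrix is [[0, 0, 0, 0, 24]] (rows listed top to bottom)

image of 1: 0
image of x: 0
image of x^2: 0
image of x^3: 0
image of x^4: 24
each image's coordinates form column j of the matrix


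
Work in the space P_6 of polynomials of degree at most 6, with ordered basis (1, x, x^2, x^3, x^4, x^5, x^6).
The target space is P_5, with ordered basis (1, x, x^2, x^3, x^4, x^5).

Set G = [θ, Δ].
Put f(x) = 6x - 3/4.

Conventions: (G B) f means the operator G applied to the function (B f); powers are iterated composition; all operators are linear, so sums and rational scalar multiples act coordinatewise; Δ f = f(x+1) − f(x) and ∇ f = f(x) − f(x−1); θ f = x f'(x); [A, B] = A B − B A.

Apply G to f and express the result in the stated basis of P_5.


Δ f = 6
θ Δ f = 0
θ f = 6x
Δ θ f = 6
[θ, Δ] f = -6

g(x) = -6


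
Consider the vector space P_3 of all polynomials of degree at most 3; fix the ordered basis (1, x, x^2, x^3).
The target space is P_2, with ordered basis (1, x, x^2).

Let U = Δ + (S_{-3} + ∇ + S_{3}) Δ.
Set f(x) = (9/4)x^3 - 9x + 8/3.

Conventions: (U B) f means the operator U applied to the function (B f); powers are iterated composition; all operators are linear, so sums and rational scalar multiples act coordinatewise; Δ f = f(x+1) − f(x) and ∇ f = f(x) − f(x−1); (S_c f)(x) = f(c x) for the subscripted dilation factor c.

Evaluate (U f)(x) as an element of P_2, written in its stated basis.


Δ f = (27/4)x^2 + (27/4)x - 27/4
Δ f = (27/4)x^2 + (27/4)x - 27/4
S_{-3} Δ f = (243/4)x^2 - (81/4)x - 27/4
∇ Δ f = (27/2)x
S_{3} Δ f = (243/4)x^2 + (81/4)x - 27/4
(S_{-3} + ∇ + S_{3}) Δ f = (243/2)x^2 + (27/2)x - 27/2
(Δ + (S_{-3} + ∇ + S_{3}) Δ) f = (513/4)x^2 + (81/4)x - 81/4

the image equals g(x) = (513/4)x^2 + (81/4)x - 81/4


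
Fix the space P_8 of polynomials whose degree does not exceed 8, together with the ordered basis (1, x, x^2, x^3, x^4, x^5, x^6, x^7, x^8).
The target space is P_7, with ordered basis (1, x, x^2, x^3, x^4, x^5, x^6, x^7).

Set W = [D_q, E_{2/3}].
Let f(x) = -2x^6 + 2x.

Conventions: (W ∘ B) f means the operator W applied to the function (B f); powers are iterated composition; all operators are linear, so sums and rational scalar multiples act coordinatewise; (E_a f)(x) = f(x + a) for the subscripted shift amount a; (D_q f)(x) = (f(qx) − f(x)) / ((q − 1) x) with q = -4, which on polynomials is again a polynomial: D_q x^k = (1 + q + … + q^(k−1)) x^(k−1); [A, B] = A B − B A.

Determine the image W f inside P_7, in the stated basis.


E_{2/3} f = -2x^6 - 8x^5 - (40/3)x^4 - (320/27)x^3 - (160/27)x^2 + (34/81)x + 844/729
D_q E_{2/3} f = 1638x^5 - 1640x^4 + 680x^3 - (4160/27)x^2 + (160/9)x + 34/81
D_q f = 1638x^5 + 2
E_{2/3} D_q f = 1638x^5 + 5460x^4 + 7280x^3 + (14560/3)x^2 + (14560/9)x + 5878/27
[D_q, E_{2/3}] f = -7100x^4 - 6600x^3 - (135200/27)x^2 - 1600x - 17600/81

the result is g(x) = -7100x^4 - 6600x^3 - (135200/27)x^2 - 1600x - 17600/81


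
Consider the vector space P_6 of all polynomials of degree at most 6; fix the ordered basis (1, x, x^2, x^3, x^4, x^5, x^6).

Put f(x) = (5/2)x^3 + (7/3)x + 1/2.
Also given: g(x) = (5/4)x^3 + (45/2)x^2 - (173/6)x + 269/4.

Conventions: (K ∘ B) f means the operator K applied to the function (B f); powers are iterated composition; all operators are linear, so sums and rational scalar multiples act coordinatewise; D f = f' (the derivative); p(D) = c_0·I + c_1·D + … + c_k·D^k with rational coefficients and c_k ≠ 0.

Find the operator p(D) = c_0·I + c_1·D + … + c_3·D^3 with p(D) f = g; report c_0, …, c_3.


D^0 f = (5/2)x^3 + (7/3)x + 1/2
D^1 f = (15/2)x^2 + 7/3
D^2 f = 15x
D^3 f = 15
matching coefficients of g against c_0 f + c_1 Df + … from the top degree down determines the c_i
solution: c_0 = 1/2, c_1 = 3, c_2 = -2, c_3 = 4

p(D) = (1/2)·I + 3·D − 2·D^2 + 4·D^3, i.e. c_0 = 1/2, c_1 = 3, c_2 = -2, c_3 = 4


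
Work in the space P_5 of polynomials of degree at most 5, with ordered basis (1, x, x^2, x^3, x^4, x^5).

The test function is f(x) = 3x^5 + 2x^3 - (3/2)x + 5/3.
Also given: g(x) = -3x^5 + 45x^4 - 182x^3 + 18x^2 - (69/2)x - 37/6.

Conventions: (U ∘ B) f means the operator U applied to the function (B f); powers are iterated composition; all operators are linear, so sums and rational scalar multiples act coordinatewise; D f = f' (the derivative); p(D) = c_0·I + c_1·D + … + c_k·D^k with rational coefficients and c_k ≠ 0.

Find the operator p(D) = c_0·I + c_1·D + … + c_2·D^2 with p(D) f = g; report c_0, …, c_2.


D^0 f = 3x^5 + 2x^3 - (3/2)x + 5/3
D^1 f = 15x^4 + 6x^2 - 3/2
D^2 f = 60x^3 + 12x
matching coefficients of g against c_0 f + c_1 Df + … from the top degree down determines the c_i
solution: c_0 = -1, c_1 = 3, c_2 = -3

p(D) = -I + 3·D − 3·D^2, i.e. c_0 = -1, c_1 = 3, c_2 = -3


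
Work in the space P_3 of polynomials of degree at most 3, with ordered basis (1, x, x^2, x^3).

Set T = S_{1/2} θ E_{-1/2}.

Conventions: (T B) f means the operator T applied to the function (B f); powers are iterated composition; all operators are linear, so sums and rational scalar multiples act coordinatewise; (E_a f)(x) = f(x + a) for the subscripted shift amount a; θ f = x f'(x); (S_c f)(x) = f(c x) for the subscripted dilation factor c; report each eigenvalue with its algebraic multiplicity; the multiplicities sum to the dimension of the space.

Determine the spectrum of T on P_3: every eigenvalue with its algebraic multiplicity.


λ = 0 (multiplicity 1), λ = 3/8 (multiplicity 1), λ = 1/2 (multiplicity 2)

image of 1: 0
image of x: (1/2)x
image of x^2: (1/2)x^2 - (1/2)x
image of x^3: (3/8)x^3 - (3/4)x^2 + (3/8)x
the matrix is upper triangular; its diagonal is (0, 1/2, 1/2, 3/8)
for a triangular matrix the eigenvalues are the diagonal entries, with algebraic multiplicity their repetition count


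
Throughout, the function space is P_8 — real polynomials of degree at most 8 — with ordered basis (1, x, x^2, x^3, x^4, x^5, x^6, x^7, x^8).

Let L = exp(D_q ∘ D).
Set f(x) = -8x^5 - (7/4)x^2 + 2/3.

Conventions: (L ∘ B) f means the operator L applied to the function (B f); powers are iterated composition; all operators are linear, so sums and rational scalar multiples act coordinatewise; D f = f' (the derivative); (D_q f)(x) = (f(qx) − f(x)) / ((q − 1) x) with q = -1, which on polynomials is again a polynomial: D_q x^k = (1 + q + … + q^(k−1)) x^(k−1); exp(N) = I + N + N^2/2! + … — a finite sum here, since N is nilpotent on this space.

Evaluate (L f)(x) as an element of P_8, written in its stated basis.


the result is g(x) = -8x^5 - (7/4)x^2 - 17/6

order-1 term: -7/2
the series for exp(D_q ∘ D) f terminates at order 1
exp(D_q ∘ D) f = -8x^5 - (7/4)x^2 - 17/6


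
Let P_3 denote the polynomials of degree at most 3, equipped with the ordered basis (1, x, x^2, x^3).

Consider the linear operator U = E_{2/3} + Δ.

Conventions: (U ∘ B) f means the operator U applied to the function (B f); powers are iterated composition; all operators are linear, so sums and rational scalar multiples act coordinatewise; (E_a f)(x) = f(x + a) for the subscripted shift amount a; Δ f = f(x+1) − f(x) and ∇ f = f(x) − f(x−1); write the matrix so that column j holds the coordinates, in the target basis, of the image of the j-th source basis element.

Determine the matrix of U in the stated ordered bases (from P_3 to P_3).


image of 1: 1
image of x: x + 5/3
image of x^2: x^2 + (10/3)x + 13/9
image of x^3: x^3 + 5x^2 + (13/3)x + 35/27
each image's coordinates form column j of the matrix

the matrix is [[1, 5/3, 13/9, 35/27]; [0, 1, 10/3, 13/3]; [0, 0, 1, 5]; [0, 0, 0, 1]] (rows listed top to bottom)


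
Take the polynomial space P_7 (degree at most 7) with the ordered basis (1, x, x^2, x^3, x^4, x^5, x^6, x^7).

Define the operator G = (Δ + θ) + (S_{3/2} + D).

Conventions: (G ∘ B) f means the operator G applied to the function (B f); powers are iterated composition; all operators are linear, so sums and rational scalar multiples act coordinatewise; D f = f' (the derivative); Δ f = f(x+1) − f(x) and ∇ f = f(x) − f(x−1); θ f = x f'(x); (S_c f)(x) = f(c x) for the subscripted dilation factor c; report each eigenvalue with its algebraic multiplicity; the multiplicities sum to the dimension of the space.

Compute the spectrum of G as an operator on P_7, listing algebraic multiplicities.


λ = 1 (multiplicity 1), λ = 5/2 (multiplicity 1), λ = 17/4 (multiplicity 1), λ = 51/8 (multiplicity 1), λ = 145/16 (multiplicity 1), λ = 403/32 (multiplicity 1), λ = 1113/64 (multiplicity 1), λ = 3083/128 (multiplicity 1)

image of 1: 1
image of x: (5/2)x + 2
image of x^2: (17/4)x^2 + 4x + 1
image of x^3: (51/8)x^3 + 6x^2 + 3x + 1
image of x^4: (145/16)x^4 + 8x^3 + 6x^2 + 4x + 1
image of x^5: (403/32)x^5 + 10x^4 + 10x^3 + 10x^2 + 5x + 1
image of x^6: (1113/64)x^6 + 12x^5 + 15x^4 + 20x^3 + 15x^2 + 6x + 1
image of x^7: (3083/128)x^7 + 14x^6 + 21x^5 + 35x^4 + 35x^3 + 21x^2 + 7x + 1
the matrix is upper triangular; its diagonal is (1, 5/2, 17/4, 51/8, 145/16, 403/32, 1113/64, 3083/128)
for a triangular matrix the eigenvalues are the diagonal entries, with algebraic multiplicity their repetition count


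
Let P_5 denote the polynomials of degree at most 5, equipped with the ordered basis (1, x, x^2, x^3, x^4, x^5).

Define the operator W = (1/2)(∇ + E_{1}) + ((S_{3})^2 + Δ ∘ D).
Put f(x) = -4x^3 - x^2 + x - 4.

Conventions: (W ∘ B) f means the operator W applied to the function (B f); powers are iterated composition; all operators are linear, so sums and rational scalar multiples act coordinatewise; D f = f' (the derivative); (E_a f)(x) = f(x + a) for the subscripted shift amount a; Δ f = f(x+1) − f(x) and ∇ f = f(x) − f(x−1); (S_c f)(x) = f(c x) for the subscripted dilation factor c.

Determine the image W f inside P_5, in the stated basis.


g(x) = -2918x^3 - (187/2)x^2 - (33/2)x - 23

∇ f = -12x^2 + 10x - 2
E_{1} f = -4x^3 - 13x^2 - 13x - 8
(∇ + E_{1}) f = -4x^3 - 25x^2 - 3x - 10
((1/2)(∇ + E_{1})) f = -2x^3 - (25/2)x^2 - (3/2)x - 5
S_{3} f = -108x^3 - 9x^2 + 3x - 4
S_{3} S_{3} f = -2916x^3 - 81x^2 + 9x - 4
D f = -12x^2 - 2x + 1
Δ D f = -24x - 14
((S_{3})^2 + Δ ∘ D) f = -2916x^3 - 81x^2 - 15x - 18
((1/2)(∇ + E_{1}) + ((S_{3})^2 + Δ ∘ D)) f = -2918x^3 - (187/2)x^2 - (33/2)x - 23


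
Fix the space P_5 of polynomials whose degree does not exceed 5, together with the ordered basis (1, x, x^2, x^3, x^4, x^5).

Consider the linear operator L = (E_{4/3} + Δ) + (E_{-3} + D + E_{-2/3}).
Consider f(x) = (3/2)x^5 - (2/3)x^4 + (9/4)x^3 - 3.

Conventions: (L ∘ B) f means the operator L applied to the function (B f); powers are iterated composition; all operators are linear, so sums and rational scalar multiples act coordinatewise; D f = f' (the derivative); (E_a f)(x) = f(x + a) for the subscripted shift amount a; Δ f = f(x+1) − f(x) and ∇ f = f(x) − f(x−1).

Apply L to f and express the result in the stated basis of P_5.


the image equals g(x) = (9/2)x^5 - (9/2)x^4 + (6875/36)x^3 - (14761/36)x^2 + (127411/162)x - 231635/486

E_{4/3} f = (3/2)x^5 + (28/3)x^4 + (913/36)x^3 + (337/9)x^2 + (2380/81)x + 1591/243
Δ f = (15/2)x^4 + (37/3)x^3 + (71/4)x^2 + (139/12)x + 37/12
(E_{4/3} + Δ) f = (3/2)x^5 + (101/6)x^4 + (1357/36)x^3 + (1987/36)x^2 + (13273/324)x + 9361/972
E_{-3} f = (3/2)x^5 - (139/6)x^4 + (581/4)x^3 - (1845/4)x^2 + (2961/4)x - 1929/4
D f = (15/2)x^4 - (8/3)x^3 + (27/4)x^2
E_{-2/3} f = (3/2)x^5 - (17/3)x^4 + (385/36)x^3 - (193/18)x^2 + (427/81)x - 971/243
(E_{-3} + D + E_{-2/3}) f = 3x^5 - (64/3)x^4 + (2759/18)x^3 - (4187/9)x^2 + (241549/324)x - 472631/972
((E_{4/3} + Δ) + (E_{-3} + D + E_{-2/3})) f = (9/2)x^5 - (9/2)x^4 + (6875/36)x^3 - (14761/36)x^2 + (127411/162)x - 231635/486


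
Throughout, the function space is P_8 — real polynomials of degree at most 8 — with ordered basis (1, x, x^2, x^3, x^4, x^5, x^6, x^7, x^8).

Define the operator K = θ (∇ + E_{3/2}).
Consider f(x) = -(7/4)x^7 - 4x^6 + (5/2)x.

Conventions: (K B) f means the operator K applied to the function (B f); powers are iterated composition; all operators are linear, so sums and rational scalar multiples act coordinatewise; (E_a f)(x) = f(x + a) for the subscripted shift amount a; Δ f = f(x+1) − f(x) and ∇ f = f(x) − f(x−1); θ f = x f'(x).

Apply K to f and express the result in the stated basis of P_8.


∇ f = -(49/4)x^6 + (51/4)x^5 - (5/4)x^4 - (75/4)x^3 + (93/4)x^2 - (47/4)x + 19/4
E_{3/2} f = -(7/4)x^7 - (179/8)x^6 - (1899/16)x^5 - (10935/32)x^4 - (37125/64)x^3 - (74601/128)x^2 - (81737/256)x - 36717/512
(∇ + E_{3/2}) f = -(7/4)x^7 - (277/8)x^6 - (1695/16)x^5 - (10975/32)x^4 - (38325/64)x^3 - (71625/128)x^2 - (84745/256)x - 34285/512
θ (∇ + E_{3/2}) f = -(49/4)x^7 - (831/4)x^6 - (8475/16)x^5 - (10975/8)x^4 - (114975/64)x^3 - (71625/64)x^2 - (84745/256)x

the image equals g(x) = -(49/4)x^7 - (831/4)x^6 - (8475/16)x^5 - (10975/8)x^4 - (114975/64)x^3 - (71625/64)x^2 - (84745/256)x


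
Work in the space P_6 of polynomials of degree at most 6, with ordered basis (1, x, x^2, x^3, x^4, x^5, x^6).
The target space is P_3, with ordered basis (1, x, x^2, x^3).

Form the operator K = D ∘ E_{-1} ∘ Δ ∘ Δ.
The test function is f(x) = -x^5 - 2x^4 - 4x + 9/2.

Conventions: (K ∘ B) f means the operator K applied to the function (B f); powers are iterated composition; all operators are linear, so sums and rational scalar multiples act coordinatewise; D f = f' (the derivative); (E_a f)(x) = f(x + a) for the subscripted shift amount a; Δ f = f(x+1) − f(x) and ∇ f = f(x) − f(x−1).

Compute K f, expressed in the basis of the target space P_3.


Δ f = -5x^4 - 18x^3 - 22x^2 - 13x - 7
Δ Δ f = -20x^3 - 84x^2 - 118x - 58
E_{-1} Δ Δ f = -20x^3 - 24x^2 - 10x - 4
D E_{-1} Δ Δ f = -60x^2 - 48x - 10

the image equals g(x) = -60x^2 - 48x - 10


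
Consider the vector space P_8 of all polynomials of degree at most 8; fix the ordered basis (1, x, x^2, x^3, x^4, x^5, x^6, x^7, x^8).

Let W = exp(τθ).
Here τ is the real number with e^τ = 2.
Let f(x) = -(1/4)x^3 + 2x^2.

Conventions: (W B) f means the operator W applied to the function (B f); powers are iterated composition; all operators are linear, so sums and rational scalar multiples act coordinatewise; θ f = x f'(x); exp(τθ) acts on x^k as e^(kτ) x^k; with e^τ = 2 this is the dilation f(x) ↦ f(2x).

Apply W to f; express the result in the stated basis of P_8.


exp(τθ) x^k = e^(kτ) x^k; with e^τ = 2 this sends x^k to 2^k x^k
x^2 ↦ 4 x^2
x^3 ↦ 8 x^3
applying this coordinatewise to f: exp(τθ) f = -2x^3 + 8x^2

the result is g(x) = -2x^3 + 8x^2


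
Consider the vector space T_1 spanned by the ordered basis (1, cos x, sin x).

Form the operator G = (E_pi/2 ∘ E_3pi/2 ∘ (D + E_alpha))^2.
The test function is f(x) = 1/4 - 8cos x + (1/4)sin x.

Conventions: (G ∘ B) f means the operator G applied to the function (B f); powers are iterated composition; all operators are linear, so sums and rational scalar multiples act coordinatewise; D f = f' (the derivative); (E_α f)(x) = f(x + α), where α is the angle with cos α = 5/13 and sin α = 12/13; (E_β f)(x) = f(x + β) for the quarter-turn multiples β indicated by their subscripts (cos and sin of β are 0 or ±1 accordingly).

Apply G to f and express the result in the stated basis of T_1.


the result is g(x) = 1/4 + (9725/338)cos x + (1850/169)sin x

D f = (1/4)cos x + 8sin x
E_alpha f = 1/4 - (37/13)cos x + (389/52)sin x
(D + E_alpha) f = 1/4 - (135/52)cos x + (805/52)sin x
E_3pi/2 (D + E_alpha) f = 1/4 - (805/52)cos x - (135/52)sin x
E_pi/2 E_3pi/2 (D + E_alpha) f = 1/4 - (135/52)cos x + (805/52)sin x
D (E_pi/2 ∘ E_3pi/2 ∘ (D + E_alpha)) f = (805/52)cos x + (135/52)sin x
E_alpha (E_pi/2 ∘ E_3pi/2 ∘ (D + E_alpha)) f = 1/4 + (8985/676)cos x + (5645/676)sin x
(D + E_alpha) (E_pi/2 ∘ E_3pi/2 ∘ (D + E_alpha)) f = 1/4 + (9725/338)cos x + (1850/169)sin x
E_3pi/2 (D + E_alpha) (E_pi/2 ∘ E_3pi/2 ∘ (D + E_alpha)) f = 1/4 - (1850/169)cos x + (9725/338)sin x
E_pi/2 E_3pi/2 (D + E_alpha) (E_pi/2 ∘ E_3pi/2 ∘ (D + E_alpha)) f = 1/4 + (9725/338)cos x + (1850/169)sin x


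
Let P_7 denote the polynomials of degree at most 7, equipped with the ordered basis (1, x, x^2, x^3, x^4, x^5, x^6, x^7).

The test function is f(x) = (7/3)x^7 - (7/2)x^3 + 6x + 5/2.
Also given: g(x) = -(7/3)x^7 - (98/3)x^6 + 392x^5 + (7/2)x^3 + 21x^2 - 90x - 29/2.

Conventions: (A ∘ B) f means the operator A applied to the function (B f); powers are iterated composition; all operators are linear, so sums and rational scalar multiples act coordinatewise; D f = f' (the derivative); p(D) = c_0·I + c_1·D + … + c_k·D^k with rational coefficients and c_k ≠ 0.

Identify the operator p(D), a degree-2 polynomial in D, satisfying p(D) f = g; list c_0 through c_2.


D^0 f = (7/3)x^7 - (7/2)x^3 + 6x + 5/2
D^1 f = (49/3)x^6 - (21/2)x^2 + 6
D^2 f = 98x^5 - 21x
matching coefficients of g against c_0 f + c_1 Df + … from the top degree down determines the c_i
solution: c_0 = -1, c_1 = -2, c_2 = 4

p(D) = -I − 2·D + 4·D^2, i.e. c_0 = -1, c_1 = -2, c_2 = 4


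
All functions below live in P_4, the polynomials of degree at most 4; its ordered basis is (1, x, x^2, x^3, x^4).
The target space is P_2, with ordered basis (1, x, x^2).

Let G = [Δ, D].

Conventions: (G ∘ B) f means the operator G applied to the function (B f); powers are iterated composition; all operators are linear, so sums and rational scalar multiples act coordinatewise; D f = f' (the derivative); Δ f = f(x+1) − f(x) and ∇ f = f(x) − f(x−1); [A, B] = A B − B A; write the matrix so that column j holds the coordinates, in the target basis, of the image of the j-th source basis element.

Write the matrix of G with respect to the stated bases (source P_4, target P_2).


image of 1: 0
image of x: 0
image of x^2: 0
image of x^3: 0
image of x^4: 0
each image's coordinates form column j of the matrix

the matrix is [[0, 0, 0, 0, 0]; [0, 0, 0, 0, 0]; [0, 0, 0, 0, 0]] (rows listed top to bottom)


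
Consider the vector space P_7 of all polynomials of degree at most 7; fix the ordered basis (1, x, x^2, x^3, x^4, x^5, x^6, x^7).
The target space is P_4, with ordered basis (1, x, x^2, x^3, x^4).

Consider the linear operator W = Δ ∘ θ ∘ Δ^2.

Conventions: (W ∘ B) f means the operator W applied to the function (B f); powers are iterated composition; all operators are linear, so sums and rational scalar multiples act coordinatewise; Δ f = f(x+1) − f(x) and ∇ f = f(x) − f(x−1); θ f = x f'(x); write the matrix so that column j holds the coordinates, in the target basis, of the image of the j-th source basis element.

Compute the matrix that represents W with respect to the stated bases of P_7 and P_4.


image of 1: 0
image of x: 0
image of x^2: 0
image of x^3: 6
image of x^4: 48x + 48
image of x^5: 180x^2 + 420x + 250
image of x^6: 480x^3 + 1800x^2 + 2400x + 1080
image of x^7: 1050x^4 + 5460x^3 + 11550x^2 + 11340x + 4214
each image's coordinates form column j of the matrix

the matrix is [[0, 0, 0, 6, 48, 250, 1080, 4214]; [0, 0, 0, 0, 48, 420, 2400, 11340]; [0, 0, 0, 0, 0, 180, 1800, 11550]; [0, 0, 0, 0, 0, 0, 480, 5460]; [0, 0, 0, 0, 0, 0, 0, 1050]] (rows listed top to bottom)


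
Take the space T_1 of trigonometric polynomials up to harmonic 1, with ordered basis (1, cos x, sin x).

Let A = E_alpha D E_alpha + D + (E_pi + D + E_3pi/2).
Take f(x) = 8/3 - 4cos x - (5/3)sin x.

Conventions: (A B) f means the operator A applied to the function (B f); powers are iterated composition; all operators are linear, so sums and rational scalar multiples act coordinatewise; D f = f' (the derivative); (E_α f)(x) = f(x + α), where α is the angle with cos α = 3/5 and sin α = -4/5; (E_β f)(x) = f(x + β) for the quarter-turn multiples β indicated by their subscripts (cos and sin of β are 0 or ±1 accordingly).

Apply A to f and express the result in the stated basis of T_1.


E_alpha f = 8/3 - (16/15)cos x - (21/5)sin x
D E_alpha f = -(21/5)cos x + (16/15)sin x
E_alpha D E_alpha f = -(253/75)cos x - (68/25)sin x
D f = -(5/3)cos x + 4sin x
E_pi f = 8/3 + 4cos x + (5/3)sin x
D f = -(5/3)cos x + 4sin x
E_3pi/2 f = 8/3 + (5/3)cos x - 4sin x
(E_pi + D + E_3pi/2) f = 16/3 + 4cos x + (5/3)sin x
(E_alpha D E_alpha + D + (E_pi + D + E_3pi/2)) f = 16/3 - (26/25)cos x + (221/75)sin x

the result is g(x) = 16/3 - (26/25)cos x + (221/75)sin x


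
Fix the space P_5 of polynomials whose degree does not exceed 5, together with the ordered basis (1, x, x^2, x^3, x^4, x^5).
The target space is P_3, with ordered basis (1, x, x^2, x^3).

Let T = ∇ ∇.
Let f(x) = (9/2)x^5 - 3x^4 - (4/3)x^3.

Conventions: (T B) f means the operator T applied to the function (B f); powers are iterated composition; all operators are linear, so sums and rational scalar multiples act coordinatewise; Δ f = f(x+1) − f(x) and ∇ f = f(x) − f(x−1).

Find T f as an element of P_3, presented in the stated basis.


∇ f = (45/2)x^4 - 57x^3 + 59x^2 - (61/2)x + 37/6
∇ ∇ f = 90x^3 - 306x^2 + 379x - 169

the result is g(x) = 90x^3 - 306x^2 + 379x - 169


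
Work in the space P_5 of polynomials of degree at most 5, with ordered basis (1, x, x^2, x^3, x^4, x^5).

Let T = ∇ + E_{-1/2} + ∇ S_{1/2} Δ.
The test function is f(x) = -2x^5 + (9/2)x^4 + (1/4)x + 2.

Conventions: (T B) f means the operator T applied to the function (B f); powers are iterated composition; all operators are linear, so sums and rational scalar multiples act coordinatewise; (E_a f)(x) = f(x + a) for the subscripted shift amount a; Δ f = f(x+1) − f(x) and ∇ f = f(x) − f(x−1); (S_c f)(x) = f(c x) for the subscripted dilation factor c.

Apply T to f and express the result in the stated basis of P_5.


the result is g(x) = -2x^5 - (1/2)x^4 + (43/2)x^3 - (139/4)x^2 + (217/8)x - 45/32

∇ f = -10x^4 + 38x^3 - 47x^2 + 28x - 25/4
E_{-1/2} f = -2x^5 + (19/2)x^4 - 14x^3 + (37/4)x^2 - (21/8)x + 71/32
Δ f = -10x^4 - 2x^3 + 7x^2 + 8x + 11/4
S_{1/2} Δ f = -(5/8)x^4 - (1/4)x^3 + (7/4)x^2 + 4x + 11/4
∇ S_{1/2} Δ f = -(5/2)x^3 + 3x^2 + (7/4)x + 21/8
(∇ + E_{-1/2} + ∇ S_{1/2} Δ) f = -2x^5 - (1/2)x^4 + (43/2)x^3 - (139/4)x^2 + (217/8)x - 45/32


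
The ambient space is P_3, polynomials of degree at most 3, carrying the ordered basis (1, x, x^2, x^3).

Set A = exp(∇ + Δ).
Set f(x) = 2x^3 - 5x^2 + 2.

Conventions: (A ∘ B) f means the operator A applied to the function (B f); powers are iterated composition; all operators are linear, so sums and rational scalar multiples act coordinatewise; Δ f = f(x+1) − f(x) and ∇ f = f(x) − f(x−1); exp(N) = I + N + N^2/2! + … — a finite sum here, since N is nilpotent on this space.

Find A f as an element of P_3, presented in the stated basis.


the result is g(x) = 2x^3 + 7x^2 + 4x + 2

order-1 term: 12x^2 - 20x + 4
order-2 term: 24x - 20
order-3 term: 16
the series for exp(∇ + Δ) f terminates at order 3
exp(∇ + Δ) f = 2x^3 + 7x^2 + 4x + 2


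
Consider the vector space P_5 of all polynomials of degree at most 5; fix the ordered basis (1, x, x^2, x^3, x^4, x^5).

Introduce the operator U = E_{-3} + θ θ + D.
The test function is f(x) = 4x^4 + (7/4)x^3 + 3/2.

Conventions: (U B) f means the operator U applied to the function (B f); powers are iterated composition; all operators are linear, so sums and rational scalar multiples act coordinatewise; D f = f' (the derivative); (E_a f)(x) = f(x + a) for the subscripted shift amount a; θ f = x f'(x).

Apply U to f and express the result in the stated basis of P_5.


g(x) = 68x^4 - (29/2)x^3 + (411/2)x^2 - (1539/4)x + 1113/4

E_{-3} f = 4x^4 - (185/4)x^3 + (801/4)x^2 - (1539/4)x + 1113/4
θ f = 16x^4 + (21/4)x^3
θ θ f = 64x^4 + (63/4)x^3
D f = 16x^3 + (21/4)x^2
(E_{-3} + θ θ + D) f = 68x^4 - (29/2)x^3 + (411/2)x^2 - (1539/4)x + 1113/4


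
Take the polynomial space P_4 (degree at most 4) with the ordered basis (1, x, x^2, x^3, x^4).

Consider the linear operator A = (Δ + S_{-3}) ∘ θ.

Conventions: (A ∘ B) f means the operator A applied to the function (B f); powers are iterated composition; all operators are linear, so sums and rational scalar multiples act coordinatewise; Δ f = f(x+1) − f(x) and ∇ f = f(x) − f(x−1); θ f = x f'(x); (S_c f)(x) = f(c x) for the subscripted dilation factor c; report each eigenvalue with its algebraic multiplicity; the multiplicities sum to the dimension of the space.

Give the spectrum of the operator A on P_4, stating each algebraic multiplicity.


image of 1: 0
image of x: -3x + 1
image of x^2: 18x^2 + 4x + 2
image of x^3: -81x^3 + 9x^2 + 9x + 3
image of x^4: 324x^4 + 16x^3 + 24x^2 + 16x + 4
the matrix is upper triangular; its diagonal is (0, -3, 18, -81, 324)
for a triangular matrix the eigenvalues are the diagonal entries, with algebraic multiplicity their repetition count

λ = -81 (multiplicity 1), λ = -3 (multiplicity 1), λ = 0 (multiplicity 1), λ = 18 (multiplicity 1), λ = 324 (multiplicity 1)


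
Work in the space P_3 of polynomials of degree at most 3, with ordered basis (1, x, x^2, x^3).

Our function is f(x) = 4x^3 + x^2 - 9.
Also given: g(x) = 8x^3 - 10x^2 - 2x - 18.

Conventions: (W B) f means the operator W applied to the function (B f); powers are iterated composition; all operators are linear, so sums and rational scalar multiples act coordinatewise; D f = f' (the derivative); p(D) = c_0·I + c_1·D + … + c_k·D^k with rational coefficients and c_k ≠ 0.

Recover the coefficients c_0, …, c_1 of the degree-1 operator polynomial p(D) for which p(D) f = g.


p(D) = 2·I − D, i.e. c_0 = 2, c_1 = -1

D^0 f = 4x^3 + x^2 - 9
D^1 f = 12x^2 + 2x
matching coefficients of g against c_0 f + c_1 Df + … from the top degree down determines the c_i
solution: c_0 = 2, c_1 = -1


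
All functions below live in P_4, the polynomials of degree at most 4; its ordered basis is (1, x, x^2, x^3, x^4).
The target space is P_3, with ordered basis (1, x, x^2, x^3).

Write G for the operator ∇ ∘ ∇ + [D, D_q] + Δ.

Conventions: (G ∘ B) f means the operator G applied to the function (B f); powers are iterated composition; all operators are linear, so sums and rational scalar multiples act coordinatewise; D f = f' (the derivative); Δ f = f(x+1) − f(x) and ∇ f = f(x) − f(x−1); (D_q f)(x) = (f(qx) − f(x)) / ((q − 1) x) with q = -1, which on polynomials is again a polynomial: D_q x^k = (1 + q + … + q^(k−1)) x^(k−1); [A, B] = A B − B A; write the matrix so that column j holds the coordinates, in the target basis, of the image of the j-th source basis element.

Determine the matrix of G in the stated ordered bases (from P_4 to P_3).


image of 1: 0
image of x: 1
image of x^2: 2x + 1
image of x^3: 3x^2 + 11x - 5
image of x^4: 4x^3 + 14x^2 - 20x + 15
each image's coordinates form column j of the matrix

the matrix is [[0, 1, 1, -5, 15]; [0, 0, 2, 11, -20]; [0, 0, 0, 3, 14]; [0, 0, 0, 0, 4]] (rows listed top to bottom)


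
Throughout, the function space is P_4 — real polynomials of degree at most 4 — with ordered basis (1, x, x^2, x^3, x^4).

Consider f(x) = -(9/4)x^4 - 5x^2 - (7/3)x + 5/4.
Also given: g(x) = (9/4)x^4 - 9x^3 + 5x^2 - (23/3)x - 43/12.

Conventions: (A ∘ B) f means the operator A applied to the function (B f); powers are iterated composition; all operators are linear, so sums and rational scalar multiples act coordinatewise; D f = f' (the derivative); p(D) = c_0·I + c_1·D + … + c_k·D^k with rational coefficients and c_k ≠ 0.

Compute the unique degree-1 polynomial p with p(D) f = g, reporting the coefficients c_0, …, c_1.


D^0 f = -(9/4)x^4 - 5x^2 - (7/3)x + 5/4
D^1 f = -9x^3 - 10x - 7/3
matching coefficients of g against c_0 f + c_1 Df + … from the top degree down determines the c_i
solution: c_0 = -1, c_1 = 1

c_0 = -1, c_1 = 1
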